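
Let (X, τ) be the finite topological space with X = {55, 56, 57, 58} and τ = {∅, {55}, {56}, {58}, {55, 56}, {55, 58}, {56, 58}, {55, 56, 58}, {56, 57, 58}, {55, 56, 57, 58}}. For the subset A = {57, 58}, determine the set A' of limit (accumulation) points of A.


A' = {57}

For each x ∈ X, list the open sets U ∈ τ with x ∈ U, then check whether U ∩ (A ∖ {x}) ≠ ∅ for every such U.
  x = 55: open {55} ∋ x has {55} ∩ (A ∖ {55}) = ∅, so x is NOT a limit point.
  x = 56: open {56} ∋ x has {56} ∩ (A ∖ {56}) = ∅, so x is NOT a limit point.
  x = 57: opens ∋ x are {56, 57, 58}, {55, 56, 57, 58}; each meets A ∖ {57}, so x IS a limit point.
  x = 58: open {58} ∋ x has {58} ∩ (A ∖ {58}) = ∅, so x is NOT a limit point.
Collecting: A' = {57}.


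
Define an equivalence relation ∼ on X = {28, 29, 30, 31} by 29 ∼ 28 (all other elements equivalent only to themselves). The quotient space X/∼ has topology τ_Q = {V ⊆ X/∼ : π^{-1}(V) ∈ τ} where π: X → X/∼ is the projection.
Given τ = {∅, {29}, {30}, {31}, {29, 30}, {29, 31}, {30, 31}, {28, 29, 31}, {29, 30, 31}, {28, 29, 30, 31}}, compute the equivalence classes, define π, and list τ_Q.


X/∼ = {[28=29], [30], [31]}; |τ_Q| = 6.

Equivalence classes: [28=29], [30], [31].
Quotient map π: X → X/∼ sends 28 ↦ [28=29], 29 ↦ [28=29], 30 ↦ [30], 31 ↦ [31].
For each subset V ⊆ X/∼, compute π^{-1}(V) ⊆ X and check whether π^{-1}(V) ∈ τ. V is open in τ_Q iff π^{-1}(V) ∈ τ.
  V = {}: π^{-1}(V) = ∅ ∈ τ ✓.
  V = {[28=29]}: π^{-1}(V) = {28, 29} ∉ τ ✗.
  V = {[30]}: π^{-1}(V) = {30} ∈ τ ✓.
  V = {[28=29], [30]}: π^{-1}(V) = {28, 29, 30} ∉ τ ✗.
  V = {[31]}: π^{-1}(V) = {31} ∈ τ ✓.
  V = {[28=29], [31]}: π^{-1}(V) = {28, 29, 31} ∈ τ ✓.
  V = {[30], [31]}: π^{-1}(V) = {30, 31} ∈ τ ✓.
  V = {[28=29], [30], [31]}: π^{-1}(V) = {28, 29, 30, 31} ∈ τ ✓.
Open sets in the quotient: τ_Q = {{}, {[30]}, {[31]}, {[28=29], [31]}, {[30], [31]}, {[28=29], [30], [31]}} (6 elements).


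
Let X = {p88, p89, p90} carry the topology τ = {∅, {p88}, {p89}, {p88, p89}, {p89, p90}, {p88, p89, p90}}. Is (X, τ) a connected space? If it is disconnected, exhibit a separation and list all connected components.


(X, τ) is disconnected; components = [{p88}, {p89, p90}].

Find clopen sets (U ∈ τ with X ∖ U ∈ τ):
  U = ∅, X ∖ U = {p88, p89, p90} — both open, so U is clopen.
  U = {p88}, X ∖ U = {p89, p90} — both open, so U is clopen.
  U = {p89, p90}, X ∖ U = {p88} — both open, so U is clopen.
  U = {p88, p89, p90}, X ∖ U = ∅ — both open, so U is clopen.
Nontrivial clopen(s) exist: e.g. {p89, p90}. So (X, τ) is disconnected.
Compute connected components by grouping points that agree on all clopens:
  component: {p88}
  component: {p89, p90}


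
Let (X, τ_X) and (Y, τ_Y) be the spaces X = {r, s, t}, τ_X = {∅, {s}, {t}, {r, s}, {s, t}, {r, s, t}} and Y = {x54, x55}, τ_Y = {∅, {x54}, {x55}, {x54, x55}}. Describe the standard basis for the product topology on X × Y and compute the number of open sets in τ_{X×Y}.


Basis B = {∅ × ∅, {s} × {x54}, {s} × {x55}, {t} × {x54}, {t} × {x55}, {r, s} × {x54}, {r, s} × {x55}, {s} × {x54, x55}, {s, t} × {x54}, {s, t} × {x55}, {t} × {x54, x55}, {r, s, t} × {x54}, {r, s, t} × {x55}, {r, s} × {x54, x55}, {s, t} × {x54, x55}, {r, s, t} × {x54, x55}}; |τ_{X×Y}| = 36.

Enumerate products U × V with U ∈ τ_X, V ∈ τ_Y (deduplicated):
  ∅ × ∅ = {} (∅)
  {s} × {x54} = {(s,x54)}
  {s} × {x55} = {(s,x55)}
  {t} × {x54} = {(t,x54)}
  {t} × {x55} = {(t,x55)}
  {r, s} × {x54} = {(r,x54), (s,x54)}
  {r, s} × {x55} = {(r,x55), (s,x55)}
  {s} × {x54, x55} = {(s,x54), (s,x55)}
  {s, t} × {x54} = {(s,x54), (t,x54)}
  {s, t} × {x55} = {(s,x55), (t,x55)}
  {t} × {x54, x55} = {(t,x54), (t,x55)}
  {r, s, t} × {x54} = {(r,x54), (s,x54), (t,x54)}
  {r, s, t} × {x55} = {(r,x55), (s,x55), (t,x55)}
  {r, s} × {x54, x55} = {(r,x54), (r,x55), (s,x54), (s,x55)}
  {s, t} × {x54, x55} = {(s,x54), (s,x55), (t,x54), (t,x55)}
  {r, s, t} × {x54, x55} = {(r,x54), (r,x55), (s,x54), (s,x55), (t,x54), (t,x55)}
These 16 distinct sets form the basis B.
Close under arbitrary unions to get τ_{X×Y}; counting gives |τ_{X×Y}| = 36.


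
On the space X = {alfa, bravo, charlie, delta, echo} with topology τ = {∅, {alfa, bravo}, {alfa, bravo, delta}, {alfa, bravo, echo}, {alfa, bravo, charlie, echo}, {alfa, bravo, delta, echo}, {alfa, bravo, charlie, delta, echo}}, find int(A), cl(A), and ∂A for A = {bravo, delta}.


int(A) = ∅, cl(A) = {alfa, bravo, charlie, delta, echo}, ∂A = {alfa, bravo, charlie, delta, echo}.

Closed sets in (X, τ) are complements of opens:
  closed(X, τ) = {∅, {charlie}, {delta}, {charlie, delta}, {charlie, echo}, {charlie, delta, echo}, {alfa, bravo, charlie, delta, echo}}.
int(A) = ⋃ {U ∈ τ : U ⊆ A}. Opens contained in A: ∅.
Taking the union of these: int(A) = ∅.
cl(A) = ⋂ {C closed : A ⊆ C}. Closed sets containing A: {alfa, bravo, charlie, delta, echo}.
Intersecting these: cl(A) = {alfa, bravo, charlie, delta, echo}.
∂A = cl(A) ∖ int(A) = {alfa, bravo, charlie, delta, echo} ∖ ∅ = {alfa, bravo, charlie, delta, echo}.


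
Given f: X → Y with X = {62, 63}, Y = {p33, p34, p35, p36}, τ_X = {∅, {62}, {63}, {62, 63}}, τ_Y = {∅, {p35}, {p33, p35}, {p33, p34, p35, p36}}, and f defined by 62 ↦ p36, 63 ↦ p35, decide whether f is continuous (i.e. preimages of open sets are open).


f IS continuous.

Compute f^{-1}(U) for each U ∈ τ_Y:
  U = ∅: f^{-1}(U) = ∅ ∈ τ_X ✓.
  U = {p35}: f^{-1}(U) = {63} ∈ τ_X ✓.
  U = {p33, p35}: f^{-1}(U) = {63} ∈ τ_X ✓.
  U = {p33, p34, p35, p36}: f^{-1}(U) = {62, 63} ∈ τ_X ✓.
Every preimage lies in τ_X, so f IS continuous.


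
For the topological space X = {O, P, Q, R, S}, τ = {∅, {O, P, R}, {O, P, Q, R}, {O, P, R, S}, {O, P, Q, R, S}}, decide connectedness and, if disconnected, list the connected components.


(X, τ) is connected.

Find clopen sets (U ∈ τ with X ∖ U ∈ τ):
  U = ∅, X ∖ U = {O, P, Q, R, S} — both open, so U is clopen.
  U = {O, P, Q, R, S}, X ∖ U = ∅ — both open, so U is clopen.
Only trivial clopens (∅ and X) exist, so (X, τ) is connected.
Compute connected components by grouping points that agree on all clopens:
  component: {O, P, Q, R, S}


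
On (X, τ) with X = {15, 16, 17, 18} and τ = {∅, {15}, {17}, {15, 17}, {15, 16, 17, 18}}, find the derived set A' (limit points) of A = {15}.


A' = {16, 18}

For each x ∈ X, list the open sets U ∈ τ with x ∈ U, then check whether U ∩ (A ∖ {x}) ≠ ∅ for every such U.
  x = 15: open {15} ∋ x has {15} ∩ (A ∖ {15}) = ∅, so x is NOT a limit point.
  x = 16: opens ∋ x are {15, 16, 17, 18}; each meets A ∖ {16}, so x IS a limit point.
  x = 17: open {17} ∋ x has {17} ∩ (A ∖ {17}) = ∅, so x is NOT a limit point.
  x = 18: opens ∋ x are {15, 16, 17, 18}; each meets A ∖ {18}, so x IS a limit point.
Collecting: A' = {16, 18}.


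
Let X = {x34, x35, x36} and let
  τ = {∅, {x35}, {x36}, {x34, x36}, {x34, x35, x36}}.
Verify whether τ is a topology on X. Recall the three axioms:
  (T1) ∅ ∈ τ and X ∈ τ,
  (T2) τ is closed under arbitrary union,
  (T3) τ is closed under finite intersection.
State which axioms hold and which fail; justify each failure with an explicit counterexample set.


τ is NOT a topology on X.

Axiom (T1): ∅ ∈ τ? Yes; X ∈ τ? Yes.
Axiom (T2/T3): check pairwise unions and intersections of members of τ.
Counterexample for (T2): {x35} ∪ {x36} = {x35, x36} ∉ τ. Therefore τ is NOT a topology.


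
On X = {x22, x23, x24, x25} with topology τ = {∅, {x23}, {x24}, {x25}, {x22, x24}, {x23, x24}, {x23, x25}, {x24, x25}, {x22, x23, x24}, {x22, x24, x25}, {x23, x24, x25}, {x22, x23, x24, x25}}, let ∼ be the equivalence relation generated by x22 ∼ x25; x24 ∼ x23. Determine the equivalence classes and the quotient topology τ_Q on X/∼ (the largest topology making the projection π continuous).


X/∼ = {[x22=x25], [x23=x24]}; |τ_Q| = 3.

Equivalence classes: [x22=x25], [x23=x24].
Quotient map π: X → X/∼ sends x22 ↦ [x22=x25], x23 ↦ [x23=x24], x24 ↦ [x23=x24], x25 ↦ [x22=x25].
For each subset V ⊆ X/∼, compute π^{-1}(V) ⊆ X and check whether π^{-1}(V) ∈ τ. V is open in τ_Q iff π^{-1}(V) ∈ τ.
  V = {}: π^{-1}(V) = ∅ ∈ τ ✓.
  V = {[x22=x25]}: π^{-1}(V) = {x22, x25} ∉ τ ✗.
  V = {[x23=x24]}: π^{-1}(V) = {x23, x24} ∈ τ ✓.
  V = {[x22=x25], [x23=x24]}: π^{-1}(V) = {x22, x23, x24, x25} ∈ τ ✓.
Open sets in the quotient: τ_Q = {{}, {[x23=x24]}, {[x22=x25], [x23=x24]}} (3 elements).


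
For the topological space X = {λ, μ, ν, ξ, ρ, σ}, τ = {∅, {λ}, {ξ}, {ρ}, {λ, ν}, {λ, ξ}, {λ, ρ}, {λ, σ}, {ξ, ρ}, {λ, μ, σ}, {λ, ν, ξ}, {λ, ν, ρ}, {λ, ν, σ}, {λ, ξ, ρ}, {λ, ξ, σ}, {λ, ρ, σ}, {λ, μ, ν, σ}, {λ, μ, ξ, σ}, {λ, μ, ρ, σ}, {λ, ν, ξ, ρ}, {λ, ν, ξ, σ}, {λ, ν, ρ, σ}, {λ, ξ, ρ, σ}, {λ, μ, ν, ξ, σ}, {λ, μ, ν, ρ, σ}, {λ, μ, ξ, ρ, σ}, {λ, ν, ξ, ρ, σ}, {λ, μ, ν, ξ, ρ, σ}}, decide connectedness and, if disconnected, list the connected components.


(X, τ) is disconnected; components = [{ξ}, {ρ}, {λ, μ, ν, σ}].

Find clopen sets (U ∈ τ with X ∖ U ∈ τ):
  U = ∅, X ∖ U = {λ, μ, ν, ξ, ρ, σ} — both open, so U is clopen.
  U = {ξ}, X ∖ U = {λ, μ, ν, ρ, σ} — both open, so U is clopen.
  U = {ρ}, X ∖ U = {λ, μ, ν, ξ, σ} — both open, so U is clopen.
  U = {ξ, ρ}, X ∖ U = {λ, μ, ν, σ} — both open, so U is clopen.
  U = {λ, μ, ν, σ}, X ∖ U = {ξ, ρ} — both open, so U is clopen.
  U = {λ, μ, ν, ξ, σ}, X ∖ U = {ρ} — both open, so U is clopen.
  U = {λ, μ, ν, ρ, σ}, X ∖ U = {ξ} — both open, so U is clopen.
  U = {λ, μ, ν, ξ, ρ, σ}, X ∖ U = ∅ — both open, so U is clopen.
Nontrivial clopen(s) exist: e.g. {λ, μ, ν, σ}. So (X, τ) is disconnected.
Compute connected components by grouping points that agree on all clopens:
  component: {ξ}
  component: {ρ}
  component: {λ, μ, ν, σ}


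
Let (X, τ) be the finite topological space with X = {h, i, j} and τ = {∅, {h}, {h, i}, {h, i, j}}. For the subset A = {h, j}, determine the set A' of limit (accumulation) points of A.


A' = {i, j}

For each x ∈ X, list the open sets U ∈ τ with x ∈ U, then check whether U ∩ (A ∖ {x}) ≠ ∅ for every such U.
  x = h: open {h} ∋ x has {h} ∩ (A ∖ {h}) = ∅, so x is NOT a limit point.
  x = i: opens ∋ x are {h, i}, {h, i, j}; each meets A ∖ {i}, so x IS a limit point.
  x = j: opens ∋ x are {h, i, j}; each meets A ∖ {j}, so x IS a limit point.
Collecting: A' = {i, j}.


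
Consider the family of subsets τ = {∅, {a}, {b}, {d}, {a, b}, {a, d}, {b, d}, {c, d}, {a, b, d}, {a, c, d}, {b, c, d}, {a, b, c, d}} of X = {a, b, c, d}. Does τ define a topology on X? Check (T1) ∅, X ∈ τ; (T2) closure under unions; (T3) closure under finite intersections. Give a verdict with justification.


τ IS a topology on X.

Axiom (T1): ∅ ∈ τ? Yes; X ∈ τ? Yes.
Axiom (T2/T3): check pairwise unions and intersections of members of τ.
All pairwise intersections and unions checked — each lies in τ. Therefore τ satisfies (T1), (T2), (T3): it IS a topology on X.


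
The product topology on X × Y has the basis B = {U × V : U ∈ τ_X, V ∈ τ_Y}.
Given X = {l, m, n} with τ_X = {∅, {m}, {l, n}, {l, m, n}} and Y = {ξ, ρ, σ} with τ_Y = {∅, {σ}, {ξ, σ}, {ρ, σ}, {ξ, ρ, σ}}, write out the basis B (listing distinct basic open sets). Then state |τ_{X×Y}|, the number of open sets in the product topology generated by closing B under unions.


Basis B = {∅ × ∅, {m} × {σ}, {l, n} × {σ}, {m} × {ξ, σ}, {m} × {ρ, σ}, {l, m, n} × {σ}, {m} × {ξ, ρ, σ}, {l, n} × {ξ, σ}, {l, n} × {ρ, σ}, {l, n} × {ξ, ρ, σ}, {l, m, n} × {ξ, σ}, {l, m, n} × {ρ, σ}, {l, m, n} × {ξ, ρ, σ}}; |τ_{X×Y}| = 25.

Enumerate products U × V with U ∈ τ_X, V ∈ τ_Y (deduplicated):
  ∅ × ∅ = {} (∅)
  {m} × {σ} = {(m,σ)}
  {l, n} × {σ} = {(l,σ), (n,σ)}
  {m} × {ξ, σ} = {(m,ξ), (m,σ)}
  {m} × {ρ, σ} = {(m,ρ), (m,σ)}
  {l, m, n} × {σ} = {(l,σ), (m,σ), (n,σ)}
  {m} × {ξ, ρ, σ} = {(m,ξ), (m,ρ), (m,σ)}
  {l, n} × {ξ, σ} = {(l,ξ), (l,σ), (n,ξ), (n,σ)}
  {l, n} × {ρ, σ} = {(l,ρ), (l,σ), (n,ρ), (n,σ)}
  {l, n} × {ξ, ρ, σ} = {(l,ξ), (l,ρ), (l,σ), (n,ξ), (n,ρ), (n,σ)}
  {l, m, n} × {ξ, σ} = {(l,ξ), (l,σ), (m,ξ), (m,σ), (n,ξ), (n,σ)}
  {l, m, n} × {ρ, σ} = {(l,ρ), (l,σ), (m,ρ), (m,σ), (n,ρ), (n,σ)}
  {l, m, n} × {ξ, ρ, σ} = {(l,ξ), (l,ρ), (l,σ), (m,ξ), (m,ρ), (m,σ), (n,ξ), (n,ρ), (n,σ)}
These 13 distinct sets form the basis B.
Close under arbitrary unions to get τ_{X×Y}; counting gives |τ_{X×Y}| = 25.


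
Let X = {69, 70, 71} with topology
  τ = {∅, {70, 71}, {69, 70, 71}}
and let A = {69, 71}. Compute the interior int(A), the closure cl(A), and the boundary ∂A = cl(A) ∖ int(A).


int(A) = ∅, cl(A) = {69, 70, 71}, ∂A = {69, 70, 71}.

Closed sets in (X, τ) are complements of opens:
  closed(X, τ) = {∅, {69}, {69, 70, 71}}.
int(A) = ⋃ {U ∈ τ : U ⊆ A}. Opens contained in A: ∅.
Taking the union of these: int(A) = ∅.
cl(A) = ⋂ {C closed : A ⊆ C}. Closed sets containing A: {69, 70, 71}.
Intersecting these: cl(A) = {69, 70, 71}.
∂A = cl(A) ∖ int(A) = {69, 70, 71} ∖ ∅ = {69, 70, 71}.


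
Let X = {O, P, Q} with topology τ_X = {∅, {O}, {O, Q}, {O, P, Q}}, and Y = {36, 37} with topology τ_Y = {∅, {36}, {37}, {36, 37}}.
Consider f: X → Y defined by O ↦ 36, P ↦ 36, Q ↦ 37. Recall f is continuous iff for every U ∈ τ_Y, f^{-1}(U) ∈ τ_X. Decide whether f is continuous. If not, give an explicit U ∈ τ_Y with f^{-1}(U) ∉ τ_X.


f is NOT continuous.

Compute f^{-1}(U) for each U ∈ τ_Y:
  U = ∅: f^{-1}(U) = ∅ ∈ τ_X ✓.
  U = {36}: f^{-1}(U) = {O, P} ∉ τ_X ✗.
  U = {37}: f^{-1}(U) = {Q} ∉ τ_X ✗.
  U = {36, 37}: f^{-1}(U) = {O, P, Q} ∈ τ_X ✓.
Found U = {36} with f^{-1}(U) = {O, P} not in τ_X. Therefore f is NOT continuous.


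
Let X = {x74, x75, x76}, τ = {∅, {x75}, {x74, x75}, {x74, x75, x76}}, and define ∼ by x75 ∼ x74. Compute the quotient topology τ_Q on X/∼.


X/∼ = {[x74=x75], [x76]}; |τ_Q| = 3.

Equivalence classes: [x74=x75], [x76].
Quotient map π: X → X/∼ sends x74 ↦ [x74=x75], x75 ↦ [x74=x75], x76 ↦ [x76].
For each subset V ⊆ X/∼, compute π^{-1}(V) ⊆ X and check whether π^{-1}(V) ∈ τ. V is open in τ_Q iff π^{-1}(V) ∈ τ.
  V = {}: π^{-1}(V) = ∅ ∈ τ ✓.
  V = {[x74=x75]}: π^{-1}(V) = {x74, x75} ∈ τ ✓.
  V = {[x76]}: π^{-1}(V) = {x76} ∉ τ ✗.
  V = {[x74=x75], [x76]}: π^{-1}(V) = {x74, x75, x76} ∈ τ ✓.
Open sets in the quotient: τ_Q = {{}, {[x74=x75]}, {[x74=x75], [x76]}} (3 elements).


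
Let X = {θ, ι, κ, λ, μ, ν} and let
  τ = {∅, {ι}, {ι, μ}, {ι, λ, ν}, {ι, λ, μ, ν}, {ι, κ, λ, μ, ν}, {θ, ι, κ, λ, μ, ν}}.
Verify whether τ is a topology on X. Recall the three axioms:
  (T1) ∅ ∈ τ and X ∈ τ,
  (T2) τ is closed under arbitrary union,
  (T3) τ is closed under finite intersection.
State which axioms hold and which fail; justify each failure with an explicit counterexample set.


τ IS a topology on X.

Axiom (T1): ∅ ∈ τ? Yes; X ∈ τ? Yes.
Axiom (T2/T3): check pairwise unions and intersections of members of τ.
All pairwise intersections and unions checked — each lies in τ. Therefore τ satisfies (T1), (T2), (T3): it IS a topology on X.


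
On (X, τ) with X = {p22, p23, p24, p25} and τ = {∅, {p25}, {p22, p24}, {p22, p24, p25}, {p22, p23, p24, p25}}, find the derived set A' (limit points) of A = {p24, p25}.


A' = {p22, p23}

For each x ∈ X, list the open sets U ∈ τ with x ∈ U, then check whether U ∩ (A ∖ {x}) ≠ ∅ for every such U.
  x = p22: opens ∋ x are {p22, p24}, {p22, p24, p25}, {p22, p23, p24, p25}; each meets A ∖ {p22}, so x IS a limit point.
  x = p23: opens ∋ x are {p22, p23, p24, p25}; each meets A ∖ {p23}, so x IS a limit point.
  x = p24: open {p22, p24} ∋ x has {p22, p24} ∩ (A ∖ {p24}) = ∅, so x is NOT a limit point.
  x = p25: open {p25} ∋ x has {p25} ∩ (A ∖ {p25}) = ∅, so x is NOT a limit point.
Collecting: A' = {p22, p23}.


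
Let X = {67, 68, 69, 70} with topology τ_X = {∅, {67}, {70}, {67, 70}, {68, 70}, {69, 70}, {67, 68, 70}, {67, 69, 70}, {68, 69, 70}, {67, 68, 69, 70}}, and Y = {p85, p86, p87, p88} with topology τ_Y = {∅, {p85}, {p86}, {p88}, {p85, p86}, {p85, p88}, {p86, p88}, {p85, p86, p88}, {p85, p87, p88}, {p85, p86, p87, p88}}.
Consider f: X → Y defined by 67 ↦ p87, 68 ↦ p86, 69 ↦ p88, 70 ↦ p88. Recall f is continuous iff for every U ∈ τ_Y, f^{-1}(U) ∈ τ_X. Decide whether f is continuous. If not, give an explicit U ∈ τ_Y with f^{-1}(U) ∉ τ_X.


f is NOT continuous.

Compute f^{-1}(U) for each U ∈ τ_Y:
  U = ∅: f^{-1}(U) = ∅ ∈ τ_X ✓.
  U = {p85}: f^{-1}(U) = ∅ ∈ τ_X ✓.
  U = {p86}: f^{-1}(U) = {68} ∉ τ_X ✗.
  U = {p88}: f^{-1}(U) = {69, 70} ∈ τ_X ✓.
  U = {p85, p86}: f^{-1}(U) = {68} ∉ τ_X ✗.
  U = {p85, p88}: f^{-1}(U) = {69, 70} ∈ τ_X ✓.
  U = {p86, p88}: f^{-1}(U) = {68, 69, 70} ∈ τ_X ✓.
  U = {p85, p86, p88}: f^{-1}(U) = {68, 69, 70} ∈ τ_X ✓.
  U = {p85, p87, p88}: f^{-1}(U) = {67, 69, 70} ∈ τ_X ✓.
  U = {p85, p86, p87, p88}: f^{-1}(U) = {67, 68, 69, 70} ∈ τ_X ✓.
Found U = {p86} with f^{-1}(U) = {68} not in τ_X. Therefore f is NOT continuous.


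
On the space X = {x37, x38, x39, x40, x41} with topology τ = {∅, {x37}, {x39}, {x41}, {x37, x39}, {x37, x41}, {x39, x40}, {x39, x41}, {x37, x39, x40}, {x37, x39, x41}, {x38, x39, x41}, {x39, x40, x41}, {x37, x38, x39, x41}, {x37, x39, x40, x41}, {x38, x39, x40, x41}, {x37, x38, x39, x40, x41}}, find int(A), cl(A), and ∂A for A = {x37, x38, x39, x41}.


int(A) = {x37, x38, x39, x41}, cl(A) = {x37, x38, x39, x40, x41}, ∂A = {x40}.

Closed sets in (X, τ) are complements of opens:
  closed(X, τ) = {∅, {x37}, {x38}, {x40}, {x37, x38}, {x37, x40}, {x38, x40}, {x38, x41}, {x37, x38, x40}, {x37, x38, x41}, {x38, x39, x40}, {x38, x40, x41}, {x37, x38, x39, x40}, {x37, x38, x40, x41}, {x38, x39, x40, x41}, {x37, x38, x39, x40, x41}}.
int(A) = ⋃ {U ∈ τ : U ⊆ A}. Opens contained in A: ∅, {x37}, {x39}, {x41}, {x37, x39}, {x37, x41}, {x39, x41}, {x37, x39, x41}, {x38, x39, x41}, {x37, x38, x39, x41}.
Taking the union of these: int(A) = {x37, x38, x39, x41}.
cl(A) = ⋂ {C closed : A ⊆ C}. Closed sets containing A: {x37, x38, x39, x40, x41}.
Intersecting these: cl(A) = {x37, x38, x39, x40, x41}.
∂A = cl(A) ∖ int(A) = {x37, x38, x39, x40, x41} ∖ {x37, x38, x39, x41} = {x40}.


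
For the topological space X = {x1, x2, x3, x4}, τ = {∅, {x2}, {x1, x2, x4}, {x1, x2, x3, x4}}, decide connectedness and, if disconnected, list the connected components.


(X, τ) is connected.

Find clopen sets (U ∈ τ with X ∖ U ∈ τ):
  U = ∅, X ∖ U = {x1, x2, x3, x4} — both open, so U is clopen.
  U = {x1, x2, x3, x4}, X ∖ U = ∅ — both open, so U is clopen.
Only trivial clopens (∅ and X) exist, so (X, τ) is connected.
Compute connected components by grouping points that agree on all clopens:
  component: {x1, x2, x3, x4}


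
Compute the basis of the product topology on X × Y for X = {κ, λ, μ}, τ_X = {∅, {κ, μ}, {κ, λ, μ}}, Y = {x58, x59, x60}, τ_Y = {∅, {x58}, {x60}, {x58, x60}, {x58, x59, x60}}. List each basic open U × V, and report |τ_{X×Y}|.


Basis B = {∅ × ∅, {κ, μ} × {x58}, {κ, μ} × {x60}, {κ, λ, μ} × {x58}, {κ, λ, μ} × {x60}, {κ, μ} × {x58, x60}, {κ, μ} × {x58, x59, x60}, {κ, λ, μ} × {x58, x60}, {κ, λ, μ} × {x58, x59, x60}}; |τ_{X×Y}| = 14.

Enumerate products U × V with U ∈ τ_X, V ∈ τ_Y (deduplicated):
  ∅ × ∅ = {} (∅)
  {κ, μ} × {x58} = {(κ,x58), (μ,x58)}
  {κ, μ} × {x60} = {(κ,x60), (μ,x60)}
  {κ, λ, μ} × {x58} = {(κ,x58), (λ,x58), (μ,x58)}
  {κ, λ, μ} × {x60} = {(κ,x60), (λ,x60), (μ,x60)}
  {κ, μ} × {x58, x60} = {(κ,x58), (κ,x60), (μ,x58), (μ,x60)}
  {κ, μ} × {x58, x59, x60} = {(κ,x58), (κ,x59), (κ,x60), (μ,x58), (μ,x59), (μ,x60)}
  {κ, λ, μ} × {x58, x60} = {(κ,x58), (κ,x60), (λ,x58), (λ,x60), (μ,x58), (μ,x60)}
  {κ, λ, μ} × {x58, x59, x60} = {(κ,x58), (κ,x59), (κ,x60), (λ,x58), (λ,x59), (λ,x60), (μ,x58), (μ,x59), (μ,x60)}
These 9 distinct sets form the basis B.
Close under arbitrary unions to get τ_{X×Y}; counting gives |τ_{X×Y}| = 14.


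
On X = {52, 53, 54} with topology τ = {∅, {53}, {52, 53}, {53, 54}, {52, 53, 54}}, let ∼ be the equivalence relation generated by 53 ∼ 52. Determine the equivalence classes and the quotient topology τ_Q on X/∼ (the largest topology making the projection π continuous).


X/∼ = {[52=53], [54]}; |τ_Q| = 3.

Equivalence classes: [52=53], [54].
Quotient map π: X → X/∼ sends 52 ↦ [52=53], 53 ↦ [52=53], 54 ↦ [54].
For each subset V ⊆ X/∼, compute π^{-1}(V) ⊆ X and check whether π^{-1}(V) ∈ τ. V is open in τ_Q iff π^{-1}(V) ∈ τ.
  V = {}: π^{-1}(V) = ∅ ∈ τ ✓.
  V = {[52=53]}: π^{-1}(V) = {52, 53} ∈ τ ✓.
  V = {[54]}: π^{-1}(V) = {54} ∉ τ ✗.
  V = {[52=53], [54]}: π^{-1}(V) = {52, 53, 54} ∈ τ ✓.
Open sets in the quotient: τ_Q = {{}, {[52=53]}, {[52=53], [54]}} (3 elements).


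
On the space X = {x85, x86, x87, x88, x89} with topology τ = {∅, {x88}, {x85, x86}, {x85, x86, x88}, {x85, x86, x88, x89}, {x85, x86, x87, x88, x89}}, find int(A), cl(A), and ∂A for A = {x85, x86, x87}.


int(A) = {x85, x86}, cl(A) = {x85, x86, x87, x89}, ∂A = {x87, x89}.

Closed sets in (X, τ) are complements of opens:
  closed(X, τ) = {∅, {x87}, {x87, x89}, {x87, x88, x89}, {x85, x86, x87, x89}, {x85, x86, x87, x88, x89}}.
int(A) = ⋃ {U ∈ τ : U ⊆ A}. Opens contained in A: ∅, {x85, x86}.
Taking the union of these: int(A) = {x85, x86}.
cl(A) = ⋂ {C closed : A ⊆ C}. Closed sets containing A: {x85, x86, x87, x89}, {x85, x86, x87, x88, x89}.
Intersecting these: cl(A) = {x85, x86, x87, x89}.
∂A = cl(A) ∖ int(A) = {x85, x86, x87, x89} ∖ {x85, x86} = {x87, x89}.


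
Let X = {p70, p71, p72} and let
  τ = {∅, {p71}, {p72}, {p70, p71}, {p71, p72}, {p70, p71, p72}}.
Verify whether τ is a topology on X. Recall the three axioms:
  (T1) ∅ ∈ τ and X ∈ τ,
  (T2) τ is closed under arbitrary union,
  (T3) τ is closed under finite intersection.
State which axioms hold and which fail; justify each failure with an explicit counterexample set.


τ IS a topology on X.

Axiom (T1): ∅ ∈ τ? Yes; X ∈ τ? Yes.
Axiom (T2/T3): check pairwise unions and intersections of members of τ.
All pairwise intersections and unions checked — each lies in τ. Therefore τ satisfies (T1), (T2), (T3): it IS a topology on X.


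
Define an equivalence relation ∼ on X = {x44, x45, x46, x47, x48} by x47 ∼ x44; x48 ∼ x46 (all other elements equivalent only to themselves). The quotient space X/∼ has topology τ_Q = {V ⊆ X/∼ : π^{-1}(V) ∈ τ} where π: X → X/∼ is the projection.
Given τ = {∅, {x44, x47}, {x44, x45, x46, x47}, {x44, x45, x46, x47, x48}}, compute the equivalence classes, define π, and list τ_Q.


X/∼ = {[x44=x47], [x45], [x46=x48]}; |τ_Q| = 3.

Equivalence classes: [x44=x47], [x45], [x46=x48].
Quotient map π: X → X/∼ sends x44 ↦ [x44=x47], x45 ↦ [x45], x46 ↦ [x46=x48], x47 ↦ [x44=x47], x48 ↦ [x46=x48].
For each subset V ⊆ X/∼, compute π^{-1}(V) ⊆ X and check whether π^{-1}(V) ∈ τ. V is open in τ_Q iff π^{-1}(V) ∈ τ.
  V = {}: π^{-1}(V) = ∅ ∈ τ ✓.
  V = {[x44=x47]}: π^{-1}(V) = {x44, x47} ∈ τ ✓.
  V = {[x45]}: π^{-1}(V) = {x45} ∉ τ ✗.
  V = {[x44=x47], [x45]}: π^{-1}(V) = {x44, x45, x47} ∉ τ ✗.
  V = {[x46=x48]}: π^{-1}(V) = {x46, x48} ∉ τ ✗.
  V = {[x44=x47], [x46=x48]}: π^{-1}(V) = {x44, x46, x47, x48} ∉ τ ✗.
  V = {[x45], [x46=x48]}: π^{-1}(V) = {x45, x46, x48} ∉ τ ✗.
  V = {[x44=x47], [x45], [x46=x48]}: π^{-1}(V) = {x44, x45, x46, x47, x48} ∈ τ ✓.
Open sets in the quotient: τ_Q = {{}, {[x44=x47]}, {[x44=x47], [x45], [x46=x48]}} (3 elements).


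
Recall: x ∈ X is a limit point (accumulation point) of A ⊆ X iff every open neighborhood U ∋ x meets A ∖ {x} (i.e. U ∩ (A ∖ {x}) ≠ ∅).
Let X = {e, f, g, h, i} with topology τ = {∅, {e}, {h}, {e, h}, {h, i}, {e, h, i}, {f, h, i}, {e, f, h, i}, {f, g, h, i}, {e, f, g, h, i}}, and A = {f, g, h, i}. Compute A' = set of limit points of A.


A' = {f, g, i}

For each x ∈ X, list the open sets U ∈ τ with x ∈ U, then check whether U ∩ (A ∖ {x}) ≠ ∅ for every such U.
  x = e: open {e} ∋ x has {e} ∩ (A ∖ {e}) = ∅, so x is NOT a limit point.
  x = f: opens ∋ x are {f, h, i}, {e, f, h, i}, {f, g, h, i}, {e, f, g, h, i}; each meets A ∖ {f}, so x IS a limit point.
  x = g: opens ∋ x are {f, g, h, i}, {e, f, g, h, i}; each meets A ∖ {g}, so x IS a limit point.
  x = h: open {h} ∋ x has {h} ∩ (A ∖ {h}) = ∅, so x is NOT a limit point.
  x = i: opens ∋ x are {h, i}, {e, h, i}, {f, h, i}, {e, f, h, i}, {f, g, h, i}, {e, f, g, h, i}; each meets A ∖ {i}, so x IS a limit point.
Collecting: A' = {f, g, i}.


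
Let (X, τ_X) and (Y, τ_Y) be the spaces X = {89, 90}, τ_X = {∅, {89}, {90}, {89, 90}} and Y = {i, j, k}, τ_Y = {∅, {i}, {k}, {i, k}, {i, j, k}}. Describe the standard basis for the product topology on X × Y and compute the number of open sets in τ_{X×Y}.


Basis B = {∅ × ∅, {89} × {i}, {89} × {k}, {90} × {i}, {90} × {k}, {89} × {i, k}, {89, 90} × {i}, {89, 90} × {k}, {90} × {i, k}, {89} × {i, j, k}, {90} × {i, j, k}, {89, 90} × {i, k}, {89, 90} × {i, j, k}}; |τ_{X×Y}| = 25.

Enumerate products U × V with U ∈ τ_X, V ∈ τ_Y (deduplicated):
  ∅ × ∅ = {} (∅)
  {89} × {i} = {(89,i)}
  {89} × {k} = {(89,k)}
  {90} × {i} = {(90,i)}
  {90} × {k} = {(90,k)}
  {89} × {i, k} = {(89,i), (89,k)}
  {89, 90} × {i} = {(89,i), (90,i)}
  {89, 90} × {k} = {(89,k), (90,k)}
  {90} × {i, k} = {(90,i), (90,k)}
  {89} × {i, j, k} = {(89,i), (89,j), (89,k)}
  {90} × {i, j, k} = {(90,i), (90,j), (90,k)}
  {89, 90} × {i, k} = {(89,i), (89,k), (90,i), (90,k)}
  {89, 90} × {i, j, k} = {(89,i), (89,j), (89,k), (90,i), (90,j), (90,k)}
These 13 distinct sets form the basis B.
Close under arbitrary unions to get τ_{X×Y}; counting gives |τ_{X×Y}| = 25.


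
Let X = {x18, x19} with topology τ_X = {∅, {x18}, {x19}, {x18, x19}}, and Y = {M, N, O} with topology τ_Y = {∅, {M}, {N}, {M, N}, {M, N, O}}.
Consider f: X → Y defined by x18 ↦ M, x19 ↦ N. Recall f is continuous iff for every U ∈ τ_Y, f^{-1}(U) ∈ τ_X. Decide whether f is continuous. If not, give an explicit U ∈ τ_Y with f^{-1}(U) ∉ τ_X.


f IS continuous.

Compute f^{-1}(U) for each U ∈ τ_Y:
  U = ∅: f^{-1}(U) = ∅ ∈ τ_X ✓.
  U = {M}: f^{-1}(U) = {x18} ∈ τ_X ✓.
  U = {N}: f^{-1}(U) = {x19} ∈ τ_X ✓.
  U = {M, N}: f^{-1}(U) = {x18, x19} ∈ τ_X ✓.
  U = {M, N, O}: f^{-1}(U) = {x18, x19} ∈ τ_X ✓.
Every preimage lies in τ_X, so f IS continuous.


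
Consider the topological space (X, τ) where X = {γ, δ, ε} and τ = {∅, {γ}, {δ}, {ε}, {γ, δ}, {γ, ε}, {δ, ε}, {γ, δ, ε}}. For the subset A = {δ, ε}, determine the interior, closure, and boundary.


int(A) = {δ, ε}, cl(A) = {δ, ε}, ∂A = ∅.

Closed sets in (X, τ) are complements of opens:
  closed(X, τ) = {∅, {γ}, {δ}, {ε}, {γ, δ}, {γ, ε}, {δ, ε}, {γ, δ, ε}}.
int(A) = ⋃ {U ∈ τ : U ⊆ A}. Opens contained in A: ∅, {δ}, {ε}, {δ, ε}.
Taking the union of these: int(A) = {δ, ε}.
cl(A) = ⋂ {C closed : A ⊆ C}. Closed sets containing A: {δ, ε}, {γ, δ, ε}.
Intersecting these: cl(A) = {δ, ε}.
∂A = cl(A) ∖ int(A) = {δ, ε} ∖ {δ, ε} = ∅.


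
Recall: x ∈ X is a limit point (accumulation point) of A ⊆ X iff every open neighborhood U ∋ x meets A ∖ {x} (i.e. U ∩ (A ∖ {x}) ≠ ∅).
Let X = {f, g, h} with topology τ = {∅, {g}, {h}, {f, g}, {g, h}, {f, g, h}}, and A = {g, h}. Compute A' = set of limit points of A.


A' = {f}

For each x ∈ X, list the open sets U ∈ τ with x ∈ U, then check whether U ∩ (A ∖ {x}) ≠ ∅ for every such U.
  x = f: opens ∋ x are {f, g}, {f, g, h}; each meets A ∖ {f}, so x IS a limit point.
  x = g: open {g} ∋ x has {g} ∩ (A ∖ {g}) = ∅, so x is NOT a limit point.
  x = h: open {h} ∋ x has {h} ∩ (A ∖ {h}) = ∅, so x is NOT a limit point.
Collecting: A' = {f}.


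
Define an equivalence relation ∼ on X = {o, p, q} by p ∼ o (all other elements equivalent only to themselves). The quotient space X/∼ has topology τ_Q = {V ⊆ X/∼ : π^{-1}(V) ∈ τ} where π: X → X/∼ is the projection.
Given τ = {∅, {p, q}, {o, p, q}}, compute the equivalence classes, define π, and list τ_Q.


X/∼ = {[o=p], [q]}; |τ_Q| = 2.

Equivalence classes: [o=p], [q].
Quotient map π: X → X/∼ sends o ↦ [o=p], p ↦ [o=p], q ↦ [q].
For each subset V ⊆ X/∼, compute π^{-1}(V) ⊆ X and check whether π^{-1}(V) ∈ τ. V is open in τ_Q iff π^{-1}(V) ∈ τ.
  V = {}: π^{-1}(V) = ∅ ∈ τ ✓.
  V = {[o=p]}: π^{-1}(V) = {o, p} ∉ τ ✗.
  V = {[q]}: π^{-1}(V) = {q} ∉ τ ✗.
  V = {[o=p], [q]}: π^{-1}(V) = {o, p, q} ∈ τ ✓.
Open sets in the quotient: τ_Q = {{}, {[o=p], [q]}} (2 elements).


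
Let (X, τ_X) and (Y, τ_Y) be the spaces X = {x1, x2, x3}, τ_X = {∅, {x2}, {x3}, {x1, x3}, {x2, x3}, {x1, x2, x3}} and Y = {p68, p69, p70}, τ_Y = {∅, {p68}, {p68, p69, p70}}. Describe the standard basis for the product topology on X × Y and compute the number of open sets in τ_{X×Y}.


Basis B = {∅ × ∅, {x2} × {p68}, {x3} × {p68}, {x1, x3} × {p68}, {x2, x3} × {p68}, {x1, x2, x3} × {p68}, {x2} × {p68, p69, p70}, {x3} × {p68, p69, p70}, {x1, x3} × {p68, p69, p70}, {x2, x3} × {p68, p69, p70}, {x1, x2, x3} × {p68, p69, p70}}; |τ_{X×Y}| = 18.

Enumerate products U × V with U ∈ τ_X, V ∈ τ_Y (deduplicated):
  ∅ × ∅ = {} (∅)
  {x2} × {p68} = {(x2,p68)}
  {x3} × {p68} = {(x3,p68)}
  {x1, x3} × {p68} = {(x1,p68), (x3,p68)}
  {x2, x3} × {p68} = {(x2,p68), (x3,p68)}
  {x1, x2, x3} × {p68} = {(x1,p68), (x2,p68), (x3,p68)}
  {x2} × {p68, p69, p70} = {(x2,p68), (x2,p69), (x2,p70)}
  {x3} × {p68, p69, p70} = {(x3,p68), (x3,p69), (x3,p70)}
  {x1, x3} × {p68, p69, p70} = {(x1,p68), (x1,p69), (x1,p70), (x3,p68), (x3,p69), (x3,p70)}
  {x2, x3} × {p68, p69, p70} = {(x2,p68), (x2,p69), (x2,p70), (x3,p68), (x3,p69), (x3,p70)}
  {x1, x2, x3} × {p68, p69, p70} = {(x1,p68), (x1,p69), (x1,p70), (x2,p68), (x2,p69), (x2,p70), (x3,p68), (x3,p69), (x3,p70)}
These 11 distinct sets form the basis B.
Close under arbitrary unions to get τ_{X×Y}; counting gives |τ_{X×Y}| = 18.


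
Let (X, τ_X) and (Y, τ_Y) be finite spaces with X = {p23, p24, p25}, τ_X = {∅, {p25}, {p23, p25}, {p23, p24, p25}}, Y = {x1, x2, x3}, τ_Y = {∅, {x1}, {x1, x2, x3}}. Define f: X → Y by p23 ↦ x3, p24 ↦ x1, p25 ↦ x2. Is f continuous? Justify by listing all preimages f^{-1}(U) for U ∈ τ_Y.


f is NOT continuous.

Compute f^{-1}(U) for each U ∈ τ_Y:
  U = ∅: f^{-1}(U) = ∅ ∈ τ_X ✓.
  U = {x1}: f^{-1}(U) = {p24} ∉ τ_X ✗.
  U = {x1, x2, x3}: f^{-1}(U) = {p23, p24, p25} ∈ τ_X ✓.
Found U = {x1} with f^{-1}(U) = {p24} not in τ_X. Therefore f is NOT continuous.


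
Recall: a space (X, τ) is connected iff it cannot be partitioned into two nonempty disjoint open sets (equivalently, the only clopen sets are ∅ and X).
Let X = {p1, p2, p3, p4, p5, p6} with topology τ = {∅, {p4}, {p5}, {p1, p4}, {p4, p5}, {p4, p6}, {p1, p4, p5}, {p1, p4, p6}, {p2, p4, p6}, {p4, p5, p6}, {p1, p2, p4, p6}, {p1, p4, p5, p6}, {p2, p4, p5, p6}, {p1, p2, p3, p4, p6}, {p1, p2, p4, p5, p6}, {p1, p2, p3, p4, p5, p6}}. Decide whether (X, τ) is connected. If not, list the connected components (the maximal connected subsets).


(X, τ) is disconnected; components = [{p5}, {p1, p2, p3, p4, p6}].

Find clopen sets (U ∈ τ with X ∖ U ∈ τ):
  U = ∅, X ∖ U = {p1, p2, p3, p4, p5, p6} — both open, so U is clopen.
  U = {p5}, X ∖ U = {p1, p2, p3, p4, p6} — both open, so U is clopen.
  U = {p1, p2, p3, p4, p6}, X ∖ U = {p5} — both open, so U is clopen.
  U = {p1, p2, p3, p4, p5, p6}, X ∖ U = ∅ — both open, so U is clopen.
Nontrivial clopen(s) exist: e.g. {p5}. So (X, τ) is disconnected.
Compute connected components by grouping points that agree on all clopens:
  component: {p5}
  component: {p1, p2, p3, p4, p6}


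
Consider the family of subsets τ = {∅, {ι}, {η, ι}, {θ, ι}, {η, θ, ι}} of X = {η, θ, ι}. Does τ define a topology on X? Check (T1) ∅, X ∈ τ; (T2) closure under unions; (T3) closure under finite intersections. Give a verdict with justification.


τ IS a topology on X.

Axiom (T1): ∅ ∈ τ? Yes; X ∈ τ? Yes.
Axiom (T2/T3): check pairwise unions and intersections of members of τ.
All pairwise intersections and unions checked — each lies in τ. Therefore τ satisfies (T1), (T2), (T3): it IS a topology on X.


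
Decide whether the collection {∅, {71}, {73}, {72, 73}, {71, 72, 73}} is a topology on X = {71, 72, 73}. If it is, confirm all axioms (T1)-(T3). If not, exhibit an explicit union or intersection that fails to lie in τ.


τ is NOT a topology on X.

Axiom (T1): ∅ ∈ τ? Yes; X ∈ τ? Yes.
Axiom (T2/T3): check pairwise unions and intersections of members of τ.
Counterexample for (T2): {71} ∪ {73} = {71, 73} ∉ τ. Therefore τ is NOT a topology.


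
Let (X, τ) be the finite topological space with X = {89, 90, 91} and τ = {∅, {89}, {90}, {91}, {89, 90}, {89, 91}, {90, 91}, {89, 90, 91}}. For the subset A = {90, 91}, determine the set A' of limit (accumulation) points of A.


A' = ∅

For each x ∈ X, list the open sets U ∈ τ with x ∈ U, then check whether U ∩ (A ∖ {x}) ≠ ∅ for every such U.
  x = 89: open {89} ∋ x has {89} ∩ (A ∖ {89}) = ∅, so x is NOT a limit point.
  x = 90: open {90} ∋ x has {90} ∩ (A ∖ {90}) = ∅, so x is NOT a limit point.
  x = 91: open {91} ∋ x has {91} ∩ (A ∖ {91}) = ∅, so x is NOT a limit point.
Collecting: A' = ∅.


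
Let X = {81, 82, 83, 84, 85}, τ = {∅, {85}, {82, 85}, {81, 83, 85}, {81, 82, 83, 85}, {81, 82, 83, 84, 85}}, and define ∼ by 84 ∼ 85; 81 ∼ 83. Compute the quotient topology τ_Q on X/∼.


X/∼ = {[81=83], [82], [84=85]}; |τ_Q| = 2.

Equivalence classes: [81=83], [82], [84=85].
Quotient map π: X → X/∼ sends 81 ↦ [81=83], 82 ↦ [82], 83 ↦ [81=83], 84 ↦ [84=85], 85 ↦ [84=85].
For each subset V ⊆ X/∼, compute π^{-1}(V) ⊆ X and check whether π^{-1}(V) ∈ τ. V is open in τ_Q iff π^{-1}(V) ∈ τ.
  V = {}: π^{-1}(V) = ∅ ∈ τ ✓.
  V = {[81=83]}: π^{-1}(V) = {81, 83} ∉ τ ✗.
  V = {[82]}: π^{-1}(V) = {82} ∉ τ ✗.
  V = {[81=83], [82]}: π^{-1}(V) = {81, 82, 83} ∉ τ ✗.
  V = {[84=85]}: π^{-1}(V) = {84, 85} ∉ τ ✗.
  V = {[81=83], [84=85]}: π^{-1}(V) = {81, 83, 84, 85} ∉ τ ✗.
  V = {[82], [84=85]}: π^{-1}(V) = {82, 84, 85} ∉ τ ✗.
  V = {[81=83], [82], [84=85]}: π^{-1}(V) = {81, 82, 83, 84, 85} ∈ τ ✓.
Open sets in the quotient: τ_Q = {{}, {[81=83], [82], [84=85]}} (2 elements).


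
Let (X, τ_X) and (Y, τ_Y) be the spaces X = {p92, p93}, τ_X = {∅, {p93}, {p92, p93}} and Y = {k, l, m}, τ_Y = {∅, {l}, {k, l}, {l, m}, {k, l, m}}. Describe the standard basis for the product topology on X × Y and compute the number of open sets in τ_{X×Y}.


Basis B = {∅ × ∅, {p93} × {l}, {p92, p93} × {l}, {p93} × {k, l}, {p93} × {l, m}, {p93} × {k, l, m}, {p92, p93} × {k, l}, {p92, p93} × {l, m}, {p92, p93} × {k, l, m}}; |τ_{X×Y}| = 14.

Enumerate products U × V with U ∈ τ_X, V ∈ τ_Y (deduplicated):
  ∅ × ∅ = {} (∅)
  {p93} × {l} = {(p93,l)}
  {p92, p93} × {l} = {(p92,l), (p93,l)}
  {p93} × {k, l} = {(p93,k), (p93,l)}
  {p93} × {l, m} = {(p93,l), (p93,m)}
  {p93} × {k, l, m} = {(p93,k), (p93,l), (p93,m)}
  {p92, p93} × {k, l} = {(p92,k), (p92,l), (p93,k), (p93,l)}
  {p92, p93} × {l, m} = {(p92,l), (p92,m), (p93,l), (p93,m)}
  {p92, p93} × {k, l, m} = {(p92,k), (p92,l), (p92,m), (p93,k), (p93,l), (p93,m)}
These 9 distinct sets form the basis B.
Close under arbitrary unions to get τ_{X×Y}; counting gives |τ_{X×Y}| = 14.


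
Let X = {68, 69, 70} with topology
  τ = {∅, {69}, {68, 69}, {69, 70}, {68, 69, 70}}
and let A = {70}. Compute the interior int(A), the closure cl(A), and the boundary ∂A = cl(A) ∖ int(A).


int(A) = ∅, cl(A) = {70}, ∂A = {70}.

Closed sets in (X, τ) are complements of opens:
  closed(X, τ) = {∅, {68}, {70}, {68, 70}, {68, 69, 70}}.
int(A) = ⋃ {U ∈ τ : U ⊆ A}. Opens contained in A: ∅.
Taking the union of these: int(A) = ∅.
cl(A) = ⋂ {C closed : A ⊆ C}. Closed sets containing A: {70}, {68, 70}, {68, 69, 70}.
Intersecting these: cl(A) = {70}.
∂A = cl(A) ∖ int(A) = {70} ∖ ∅ = {70}.


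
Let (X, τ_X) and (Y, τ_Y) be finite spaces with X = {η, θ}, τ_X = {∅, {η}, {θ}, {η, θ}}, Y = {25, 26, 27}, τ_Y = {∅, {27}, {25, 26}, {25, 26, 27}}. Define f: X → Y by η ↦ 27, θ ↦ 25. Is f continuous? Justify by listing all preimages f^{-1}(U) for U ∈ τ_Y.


f IS continuous.

Compute f^{-1}(U) for each U ∈ τ_Y:
  U = ∅: f^{-1}(U) = ∅ ∈ τ_X ✓.
  U = {27}: f^{-1}(U) = {η} ∈ τ_X ✓.
  U = {25, 26}: f^{-1}(U) = {θ} ∈ τ_X ✓.
  U = {25, 26, 27}: f^{-1}(U) = {η, θ} ∈ τ_X ✓.
Every preimage lies in τ_X, so f IS continuous.


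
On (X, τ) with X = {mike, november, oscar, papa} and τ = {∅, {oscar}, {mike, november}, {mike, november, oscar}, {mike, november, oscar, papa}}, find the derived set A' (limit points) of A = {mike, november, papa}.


A' = {mike, november, papa}

For each x ∈ X, list the open sets U ∈ τ with x ∈ U, then check whether U ∩ (A ∖ {x}) ≠ ∅ for every such U.
  x = mike: opens ∋ x are {mike, november}, {mike, november, oscar}, {mike, november, oscar, papa}; each meets A ∖ {mike}, so x IS a limit point.
  x = november: opens ∋ x are {mike, november}, {mike, november, oscar}, {mike, november, oscar, papa}; each meets A ∖ {november}, so x IS a limit point.
  x = oscar: open {oscar} ∋ x has {oscar} ∩ (A ∖ {oscar}) = ∅, so x is NOT a limit point.
  x = papa: opens ∋ x are {mike, november, oscar, papa}; each meets A ∖ {papa}, so x IS a limit point.
Collecting: A' = {mike, november, papa}.


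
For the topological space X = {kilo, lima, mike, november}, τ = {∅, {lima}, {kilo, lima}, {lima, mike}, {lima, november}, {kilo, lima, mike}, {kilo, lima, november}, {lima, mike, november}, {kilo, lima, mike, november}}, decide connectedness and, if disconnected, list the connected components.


(X, τ) is connected.

Find clopen sets (U ∈ τ with X ∖ U ∈ τ):
  U = ∅, X ∖ U = {kilo, lima, mike, november} — both open, so U is clopen.
  U = {kilo, lima, mike, november}, X ∖ U = ∅ — both open, so U is clopen.
Only trivial clopens (∅ and X) exist, so (X, τ) is connected.
Compute connected components by grouping points that agree on all clopens:
  component: {kilo, lima, mike, november}


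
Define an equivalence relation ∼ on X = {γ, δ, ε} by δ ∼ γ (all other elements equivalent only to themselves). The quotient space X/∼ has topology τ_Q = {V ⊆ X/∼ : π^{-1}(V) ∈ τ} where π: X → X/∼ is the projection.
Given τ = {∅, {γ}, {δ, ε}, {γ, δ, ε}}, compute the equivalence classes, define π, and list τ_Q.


X/∼ = {[γ=δ], [ε]}; |τ_Q| = 2.

Equivalence classes: [γ=δ], [ε].
Quotient map π: X → X/∼ sends γ ↦ [γ=δ], δ ↦ [γ=δ], ε ↦ [ε].
For each subset V ⊆ X/∼, compute π^{-1}(V) ⊆ X and check whether π^{-1}(V) ∈ τ. V is open in τ_Q iff π^{-1}(V) ∈ τ.
  V = {}: π^{-1}(V) = ∅ ∈ τ ✓.
  V = {[γ=δ]}: π^{-1}(V) = {γ, δ} ∉ τ ✗.
  V = {[ε]}: π^{-1}(V) = {ε} ∉ τ ✗.
  V = {[γ=δ], [ε]}: π^{-1}(V) = {γ, δ, ε} ∈ τ ✓.
Open sets in the quotient: τ_Q = {{}, {[γ=δ], [ε]}} (2 elements).
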